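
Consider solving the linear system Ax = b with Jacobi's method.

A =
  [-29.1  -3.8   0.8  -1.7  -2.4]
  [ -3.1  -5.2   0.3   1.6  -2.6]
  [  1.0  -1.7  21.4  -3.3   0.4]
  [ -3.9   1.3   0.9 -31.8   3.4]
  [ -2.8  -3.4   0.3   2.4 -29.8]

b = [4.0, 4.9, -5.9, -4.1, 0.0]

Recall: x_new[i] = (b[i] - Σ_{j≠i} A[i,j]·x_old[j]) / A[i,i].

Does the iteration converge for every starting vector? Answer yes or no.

Write A = D+L+U with D = diag(-29.1, -5.2, 21.4, -31.8, -29.8).
Jacobi: T = -D⁻¹(L+U), T[4,1] = -(-3.4)/(-29.8) = -0.1141; T[4,4] = 0.
  T[0,:] = [+0.0000 -0.1306 +0.0275 -0.0584 -0.0825]
  T[1,:] = [-0.5962 +0.0000 +0.0577 +0.3077 -0.5000]
  T[2,:] = [-0.0467 +0.0794 +0.0000 +0.1542 -0.0187]
  T[3,:] = [-0.1226 +0.0409 +0.0283 +0.0000 +0.1069]
  T[4,:] = [-0.0940 -0.1141 +0.0101 +0.0805 +0.0000]
|eigenvalues of T|: 0.4300, 0.3631, 0.1581, 0.1201, 0.0289.
ρ = 0.4300; 0.4300 < 1 ⇒ converges.

yes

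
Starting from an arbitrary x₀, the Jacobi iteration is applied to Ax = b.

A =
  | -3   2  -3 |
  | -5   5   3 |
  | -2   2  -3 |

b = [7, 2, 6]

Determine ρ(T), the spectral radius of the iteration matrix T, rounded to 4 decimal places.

Write A = D+L+U with D = diag(-3, 5, -3).
Jacobi: T = -D⁻¹(L+U), T[1,2] = -(3)/(5) = -0.6000; T[1,1] = 0.
  T[0,:] = [+0.0000  +0.6667  -1.0000]
  T[1,:] = [+1.0000  +0.0000  -0.6000]
  T[2,:] = [-0.6667  +0.6667  +0.0000]
eigenvalue magnitudes: 1.1340, 0.5939, 0.5939.
ρ(T) = max|λ| = 1.1340; 1.1340 > 1 ⇒ diverges.

1.1340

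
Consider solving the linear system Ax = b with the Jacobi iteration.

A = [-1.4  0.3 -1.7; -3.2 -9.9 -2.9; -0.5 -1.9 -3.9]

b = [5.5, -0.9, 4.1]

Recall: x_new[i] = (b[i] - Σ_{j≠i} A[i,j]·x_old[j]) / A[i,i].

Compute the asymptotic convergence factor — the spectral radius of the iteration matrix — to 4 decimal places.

Write A = D+L+U with D = diag(-1.4, -9.9, -3.9).
Jacobi T = -D⁻¹(L+U): T[0,1] = -(0.3)/(-1.4) = +0.2143; T[0,0] = 0.
  T[0,:] = [+0.0000, +0.2143, -1.2143]
  T[1,:] = [-0.3232, +0.0000, -0.2929]
  T[2,:] = [-0.1282, -0.4872, +0.0000]
moduli |λ_i(T)| = 0.7004, 0.5114, 0.5114.
ρ = 0.7004; 0.7004 < 1 ⇒ converges.

0.7004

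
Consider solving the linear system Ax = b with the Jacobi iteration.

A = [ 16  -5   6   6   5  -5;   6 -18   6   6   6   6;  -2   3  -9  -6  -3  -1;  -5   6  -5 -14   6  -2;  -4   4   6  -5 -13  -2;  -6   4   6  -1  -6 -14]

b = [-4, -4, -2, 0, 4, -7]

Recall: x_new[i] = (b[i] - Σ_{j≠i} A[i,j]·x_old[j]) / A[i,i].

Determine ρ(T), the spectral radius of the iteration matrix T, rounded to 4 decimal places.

1.1855

Split A = D + L + U, D = diag(16, -18, -9, -14, -13, -14).
T_J = -D⁻¹(L+U): T[2,4] = -(-3)/(-9) = -0.3333; T[2,2] = 0.
  T[0,:] = [+0.0000  +0.3125  -0.3750  -0.3750  -0.3125  +0.3125]
  T[1,:] = [+0.3333  +0.0000  +0.3333  +0.3333  +0.3333  +0.3333]
  T[2,:] = [-0.2222  +0.3333  +0.0000  -0.6667  -0.3333  -0.1111]
  T[3,:] = [-0.3571  +0.4286  -0.3571  +0.0000  +0.4286  -0.1429]
  T[4,:] = [-0.3077  +0.3077  +0.4615  -0.3846  +0.0000  -0.1538]
  T[5,:] = [-0.4286  +0.2857  +0.4286  -0.0714  -0.4286  +0.0000]
moduli |λ_i(T)| = 1.1855, 0.6578, 0.6578, 0.3135, 0.2310, 0.2310.
ρ = 1.1855; 1.1855 > 1: divergent.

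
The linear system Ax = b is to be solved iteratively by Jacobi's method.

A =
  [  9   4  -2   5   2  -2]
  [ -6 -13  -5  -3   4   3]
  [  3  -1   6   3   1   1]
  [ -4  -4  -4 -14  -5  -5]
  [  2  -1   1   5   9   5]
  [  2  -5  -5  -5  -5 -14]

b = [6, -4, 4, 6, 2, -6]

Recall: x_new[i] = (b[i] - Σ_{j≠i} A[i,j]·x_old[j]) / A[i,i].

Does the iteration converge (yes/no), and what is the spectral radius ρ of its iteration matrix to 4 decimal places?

no, ρ = 1.1454

Split A = D + L + U, D = diag(9, -13, 6, -14, 9, -14).
Jacobi: T = -D⁻¹(L+U), T[5,4] = -(-5)/(-14) = -0.3571; T[5,5] = 0.
  T[0,:] = [+0.0000 -0.4444 +0.2222 -0.5556 -0.2222 +0.2222]
  T[1,:] = [-0.4615 +0.0000 -0.3846 -0.2308 +0.3077 +0.2308]
  T[2,:] = [-0.5000 +0.1667 +0.0000 -0.5000 -0.1667 -0.1667]
  T[3,:] = [-0.2857 -0.2857 -0.2857 +0.0000 -0.3571 -0.3571]
  T[4,:] = [-0.2222 +0.1111 -0.1111 -0.5556 +0.0000 -0.5556]
  T[5,:] = [+0.1429 -0.3571 -0.3571 -0.3571 -0.3571 +0.0000]
moduli |λ_i(T)| = 1.1454, 0.6839, 0.5660, 0.4899, 0.4599, 0.4599.
spectral radius ρ = 1.1454; 1.1454 > 1 ⇒ diverges.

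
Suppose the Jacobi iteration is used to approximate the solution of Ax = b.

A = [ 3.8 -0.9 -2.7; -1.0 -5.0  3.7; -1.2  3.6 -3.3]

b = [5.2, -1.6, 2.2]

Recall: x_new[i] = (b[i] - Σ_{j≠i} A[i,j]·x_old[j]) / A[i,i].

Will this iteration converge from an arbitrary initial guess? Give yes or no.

Write A = D+L+U with D = diag(3.8, -5, -3.3).
T_J = -D⁻¹(L+U): T[2,1] = -(3.6)/(-3.3) = +1.0909; T[2,2] = 0.
  T[0,:] = [+0.0000, +0.2368, +0.7105]
  T[1,:] = [-0.2000, +0.0000, +0.7400]
  T[2,:] = [-0.3636, +1.0909, +0.0000]
eigenvalue magnitudes: 0.8681, 0.5020, 0.5020.
ρ = 0.8681; 0.8681 < 1, so it converges for any x₀.

yes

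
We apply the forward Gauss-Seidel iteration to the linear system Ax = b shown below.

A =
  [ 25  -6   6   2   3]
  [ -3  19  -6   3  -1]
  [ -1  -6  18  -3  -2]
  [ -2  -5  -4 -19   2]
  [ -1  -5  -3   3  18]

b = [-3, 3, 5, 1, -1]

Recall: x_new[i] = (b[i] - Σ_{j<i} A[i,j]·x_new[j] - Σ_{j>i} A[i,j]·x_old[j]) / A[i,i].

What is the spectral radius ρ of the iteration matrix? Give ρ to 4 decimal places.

Diagonal D = diag(25, 19, 18, -19, 18); L, U strict lower/upper.
Gauss-Seidel: T = -(D+L)⁻¹U, row 0 first, T[0,3] = -(2)/(25) = -0.0800; later rows by forward substitution.
  T[0,:] = [+0.0000 +0.2400 -0.2400 -0.0800 -0.1200]
  T[1,:] = [+0.0000 +0.0379 +0.2779 -0.1705 +0.0337]
  T[2,:] = [+0.0000 +0.0260 +0.0793 +0.1054 +0.1157]
  T[3,:] = [+0.0000 -0.0407 -0.0646 +0.0311 +0.0847]
  T[4,:] = [+0.0000 +0.0350 +0.0878 -0.0394 +0.0079]
|eigenvalues of T|: 0.2033, 0.0792, 0.0677, 0.0677, 0.0000.
ρ = 0.2033; 0.2033 < 1, so it converges for any x₀.

0.2033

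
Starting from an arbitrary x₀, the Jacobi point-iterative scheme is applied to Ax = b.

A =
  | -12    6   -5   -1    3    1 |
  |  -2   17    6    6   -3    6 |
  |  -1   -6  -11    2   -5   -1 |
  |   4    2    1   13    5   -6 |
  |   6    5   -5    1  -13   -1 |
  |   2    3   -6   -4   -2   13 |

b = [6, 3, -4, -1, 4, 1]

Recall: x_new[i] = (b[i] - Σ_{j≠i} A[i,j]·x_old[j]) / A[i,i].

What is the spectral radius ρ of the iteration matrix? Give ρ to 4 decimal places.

1.2169

Split A = D + L + U, D = diag(-12, 17, -11, 13, -13, 13).
Jacobi: T = -D⁻¹(L+U), T[3,5] = -(-6)/(13) = +0.4615; T[3,3] = 0.
  T[0,:] = [+0.0000 +0.5000 -0.4167 -0.0833 +0.2500 +0.0833]
  T[1,:] = [+0.1176 +0.0000 -0.3529 -0.3529 +0.1765 -0.3529]
  T[2,:] = [-0.0909 -0.5455 +0.0000 +0.1818 -0.4545 -0.0909]
  T[3,:] = [-0.3077 -0.1538 -0.0769 +0.0000 -0.3846 +0.4615]
  T[4,:] = [+0.4615 +0.3846 -0.3846 +0.0769 +0.0000 -0.0769]
  T[5,:] = [-0.1538 -0.2308 +0.4615 +0.3077 +0.1538 +0.0000]
|eigenvalues of T|: 1.2169, 0.5721, 0.5721, 0.3225, 0.2127, 0.1457.
spectral radius ρ = 1.2169; 1.2169 > 1 ⇒ diverges.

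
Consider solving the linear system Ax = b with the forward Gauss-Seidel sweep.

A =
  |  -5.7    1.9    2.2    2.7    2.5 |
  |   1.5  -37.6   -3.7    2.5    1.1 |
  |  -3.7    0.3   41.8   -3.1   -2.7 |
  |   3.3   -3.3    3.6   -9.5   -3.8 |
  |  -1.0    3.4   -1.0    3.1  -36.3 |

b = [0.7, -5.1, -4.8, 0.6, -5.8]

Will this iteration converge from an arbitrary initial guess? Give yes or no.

Split A = D + L + U, D = diag(-5.7, -37.6, 41.8, -9.5, -36.3).
T_GS = -(D+L)⁻¹U: row 0 first, T[0,1] = -(1.9)/(-5.7) = +0.3333; later rows by forward substitution.
  T[0,:] = [+0.0000  +0.3333  +0.3860  +0.4737  +0.4386]
  T[1,:] = [+0.0000  +0.0133  -0.0830  +0.0854  +0.0468]
  T[2,:] = [+0.0000  +0.0294  +0.0348  +0.1155  +0.1031]
  T[3,:] = [+0.0000  +0.1223  +0.1761  +0.1786  -0.2248]
  T[4,:] = [+0.0000  +0.0017  -0.0043  +0.0070  -0.0297]
|λ(T)| sorted: 0.2823, 0.0575, 0.0575, 0.0288, 0.0000.
ρ(T) = max|λ| = 0.2823; 0.2823 < 1, so it converges for any x₀.

yes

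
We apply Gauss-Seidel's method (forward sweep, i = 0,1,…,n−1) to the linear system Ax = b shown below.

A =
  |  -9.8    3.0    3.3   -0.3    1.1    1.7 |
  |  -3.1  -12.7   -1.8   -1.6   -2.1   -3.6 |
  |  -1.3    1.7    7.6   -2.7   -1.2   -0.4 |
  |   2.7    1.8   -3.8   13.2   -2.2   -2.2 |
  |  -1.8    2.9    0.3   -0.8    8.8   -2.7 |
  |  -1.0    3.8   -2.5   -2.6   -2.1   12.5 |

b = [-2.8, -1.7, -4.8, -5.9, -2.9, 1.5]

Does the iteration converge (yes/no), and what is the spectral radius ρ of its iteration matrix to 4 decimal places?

yes, ρ = 0.6548

Let D = diag(-9.8, -12.7, 7.6, 13.2, 8.8, 12.5); L, U the strict triangles.
T_GS = -(D+L)⁻¹U: row 0 first, T[0,2] = -(3.3)/(-9.8) = +0.3367; later rows by forward substitution.
  T[0,:] = [+0.0000, +0.3061, +0.3367, -0.0306, +0.1122, +0.1735]
  T[1,:] = [+0.0000, -0.0747, -0.2239, -0.1185, -0.1928, -0.3258]
  T[2,:] = [+0.0000, +0.0691, +0.1077, +0.3765, +0.2202, +0.1552]
  T[3,:] = [+0.0000, -0.0325, -0.0073, +0.1308, +0.2334, +0.2203]
  T[4,:] = [+0.0000, +0.0819, +0.1383, +0.0318, +0.1002, +0.4644]
  T[5,:] = [+0.0000, +0.0680, +0.1383, +0.1414, +0.1770, +0.2678]
|eigenvalues of T|: 0.6548, 0.2070, 0.2070, 0.0670, 0.0336, 0.0000.
spectral radius ρ = 0.6548; 0.6548 < 1, so it converges for any x₀.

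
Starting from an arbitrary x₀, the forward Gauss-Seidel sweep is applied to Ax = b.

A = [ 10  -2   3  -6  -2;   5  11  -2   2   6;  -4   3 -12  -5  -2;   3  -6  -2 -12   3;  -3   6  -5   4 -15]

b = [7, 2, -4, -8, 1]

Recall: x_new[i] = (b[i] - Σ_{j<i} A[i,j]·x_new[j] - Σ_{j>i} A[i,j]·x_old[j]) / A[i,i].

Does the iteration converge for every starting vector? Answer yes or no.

Let D = diag(10, 11, -12, -12, -15); L, U the strict triangles.
GS T = -(D+L)⁻¹U: row 0 first, T[0,3] = -(-6)/(10) = +0.6000; later rows by forward substitution.
  T[0,:] = [+0.0000, +0.2000, -0.3000, +0.6000, +0.2000]
  T[1,:] = [+0.0000, -0.0909, +0.3182, -0.4545, -0.6364]
  T[2,:] = [+0.0000, -0.0894, +0.1795, -0.7303, -0.3924]
  T[3,:] = [+0.0000, +0.1104, -0.2640, +0.4990, +0.6836]
  T[4,:] = [+0.0000, -0.0171, +0.0570, +0.0747, +0.0186]
|roots of det(T-λI)|: 0.7224, 0.2543, 0.0945, 0.0436, 0.0000.
ρ = 0.7224; 0.7224 < 1, so it converges for any x₀.

yes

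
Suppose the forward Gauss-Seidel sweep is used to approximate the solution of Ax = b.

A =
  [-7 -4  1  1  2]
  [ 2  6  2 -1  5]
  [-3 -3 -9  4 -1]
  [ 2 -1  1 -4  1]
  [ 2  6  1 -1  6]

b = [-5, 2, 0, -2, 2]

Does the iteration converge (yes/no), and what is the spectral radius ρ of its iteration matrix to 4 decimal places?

Split A = D + L + U, D = diag(-7, 6, -9, -4, 6).
GS T = -(D+L)⁻¹U: row 0 first, T[0,1] = -(-4)/(-7) = -0.5714; later rows by forward substitution.
  T[0,:] = [+0.0000  -0.5714  +0.1429  +0.1429  +0.2857]
  T[1,:] = [+0.0000  +0.1905  -0.3810  +0.1190  -0.9286]
  T[2,:] = [+0.0000  +0.1270  +0.0794  +0.3571  +0.1032]
  T[3,:] = [+0.0000  -0.3016  +0.1865  +0.1310  +0.6508]
  T[4,:] = [+0.0000  -0.0714  +0.3512  -0.2044  +0.9246]
|λ(T)| sorted: 0.9123, 0.2312, 0.2312, 0.1446, 0.0000.
ρ(T) = max|λ| = 0.9123; 0.9123 < 1 ⇒ converges.

yes, ρ = 0.9123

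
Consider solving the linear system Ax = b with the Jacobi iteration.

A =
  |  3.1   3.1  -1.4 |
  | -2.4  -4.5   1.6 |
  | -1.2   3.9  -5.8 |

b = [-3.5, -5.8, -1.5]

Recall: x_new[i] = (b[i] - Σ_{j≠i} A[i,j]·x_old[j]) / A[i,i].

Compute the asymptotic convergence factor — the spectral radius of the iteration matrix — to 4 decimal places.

0.8827

A = D + L + U where D = diag(3.1, -4.5, -5.8).
Jacobi T = -D⁻¹(L+U): T[1,2] = -(1.6)/(-4.5) = +0.3556; T[1,1] = 0.
  T[0,:] = [+0.0000 -1.0000 +0.4516]
  T[1,:] = [-0.5333 +0.0000 +0.3556]
  T[2,:] = [-0.2069 +0.6724 +0.0000]
moduli |λ_i(T)| = 0.8827, 0.7490, 0.1337.
ρ(T) = max|λ| = 0.8827; 0.8827 < 1 ⇒ converges.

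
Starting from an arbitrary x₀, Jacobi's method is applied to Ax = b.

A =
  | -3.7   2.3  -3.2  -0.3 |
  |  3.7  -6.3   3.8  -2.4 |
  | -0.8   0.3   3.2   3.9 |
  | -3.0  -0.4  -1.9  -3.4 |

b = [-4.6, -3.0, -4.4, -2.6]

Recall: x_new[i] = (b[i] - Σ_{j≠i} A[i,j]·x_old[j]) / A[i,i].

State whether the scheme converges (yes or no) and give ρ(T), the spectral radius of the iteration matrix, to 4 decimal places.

no, ρ = 1.1900

Let D = diag(-3.7, -6.3, 3.2, -3.4); L, U the strict triangles.
Jacobi: T = -D⁻¹(L+U), T[1,3] = -(-2.4)/(-6.3) = -0.3810; T[1,1] = 0.
  T[0,:] = [+0.0000  +0.6216  -0.8649  -0.0811]
  T[1,:] = [+0.5873  +0.0000  +0.6032  -0.3810]
  T[2,:] = [+0.2500  -0.0938  +0.0000  -1.2188]
  T[3,:] = [-0.8824  -0.1176  -0.5588  +0.0000]
|eigenvalues of T|: 1.1900, 0.7051, 0.4295, 0.4295.
ρ(T) = max|λ| = 1.1900; 1.1900 > 1: divergent.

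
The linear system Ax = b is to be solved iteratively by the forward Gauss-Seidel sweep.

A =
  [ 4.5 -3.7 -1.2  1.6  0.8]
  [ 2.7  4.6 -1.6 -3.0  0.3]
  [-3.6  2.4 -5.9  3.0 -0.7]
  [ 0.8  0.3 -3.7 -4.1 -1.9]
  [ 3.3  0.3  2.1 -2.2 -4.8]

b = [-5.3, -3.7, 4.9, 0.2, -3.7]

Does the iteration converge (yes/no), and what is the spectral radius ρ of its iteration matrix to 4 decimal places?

no, ρ = 1.4163

Let D = diag(4.5, 4.6, -5.9, -4.1, -4.8); L, U the strict triangles.
T_GS = -(D+L)⁻¹U: row 0 first, T[0,4] = -(0.8)/(4.5) = -0.1778; later rows by forward substitution.
  T[0,:] = [+0.0000  +0.8222  +0.2667  -0.3556  -0.1778]
  T[1,:] = [+0.0000  -0.4826  +0.1913  +0.8609  +0.0391]
  T[2,:] = [+0.0000  -0.6980  -0.0849  +1.0756  +0.0057]
  T[3,:] = [+0.0000  +0.7550  +0.1426  -0.9771  -0.5004]
  T[4,:] = [+0.0000  -0.1163  +0.0928  +0.7278  +0.1121]
|roots of det(T-λI)|: 1.4163, 0.3808, 0.3808, 0.2257, 0.0000.
ρ(T) = max|λ| = 1.4163; 1.4163 > 1: divergent.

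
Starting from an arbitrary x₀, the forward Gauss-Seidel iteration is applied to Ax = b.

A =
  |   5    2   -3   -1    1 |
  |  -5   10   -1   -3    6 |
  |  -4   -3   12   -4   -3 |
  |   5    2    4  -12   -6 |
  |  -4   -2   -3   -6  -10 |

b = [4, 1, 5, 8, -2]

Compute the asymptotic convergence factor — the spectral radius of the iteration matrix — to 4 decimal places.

Write A = D+L+U with D = diag(5, 10, 12, -12, -10).
GS T = -(D+L)⁻¹U: row 0 first, T[0,4] = -(1)/(5) = -0.2000; later rows by forward substitution.
  T[0,:] = [+0.0000 -0.4000 +0.6000 +0.2000 -0.2000]
  T[1,:] = [+0.0000 -0.2000 +0.4000 +0.4000 -0.7000]
  T[2,:] = [+0.0000 -0.1833 +0.3000 +0.5000 +0.0083]
  T[3,:] = [+0.0000 -0.2611 +0.4167 +0.3167 -0.6972]
  T[4,:] = [+0.0000 +0.4117 -0.6600 -0.5000 +0.6358]
|eigenvalues of T|: 0.9324, 0.1894, 0.1894, 0.0797, 0.0000.
spectral radius ρ = 0.9324; 0.9324 < 1, so it converges for any x₀.

0.9324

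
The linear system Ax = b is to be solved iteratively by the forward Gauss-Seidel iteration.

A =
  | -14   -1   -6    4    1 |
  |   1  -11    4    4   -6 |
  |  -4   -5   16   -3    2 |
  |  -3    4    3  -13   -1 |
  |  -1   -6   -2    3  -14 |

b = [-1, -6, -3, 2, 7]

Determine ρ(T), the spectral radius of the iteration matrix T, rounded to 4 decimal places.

0.5630

Write A = D+L+U with D = diag(-14, -11, 16, -13, -14).
T_GS = -(D+L)⁻¹U: row 0 first, T[0,3] = -(4)/(-14) = +0.2857; later rows by forward substitution.
  T[0,:] = [+0.0000  -0.0714  -0.4286  +0.2857  +0.0714]
  T[1,:] = [+0.0000  -0.0065  +0.3247  +0.3896  -0.5390]
  T[2,:] = [+0.0000  -0.0199  -0.0057  +0.3807  -0.2756]
  T[3,:] = [+0.0000  +0.0099  +0.1975  +0.1418  -0.3228]
  T[4,:] = [+0.0000  +0.0128  -0.0654  -0.2114  +0.1961]
eigenvalue magnitudes: 0.5630, 0.2105, 0.0336, 0.0067, 0.0000.
ρ(T) = max|λ| = 0.5630; 0.5630 < 1: convergent.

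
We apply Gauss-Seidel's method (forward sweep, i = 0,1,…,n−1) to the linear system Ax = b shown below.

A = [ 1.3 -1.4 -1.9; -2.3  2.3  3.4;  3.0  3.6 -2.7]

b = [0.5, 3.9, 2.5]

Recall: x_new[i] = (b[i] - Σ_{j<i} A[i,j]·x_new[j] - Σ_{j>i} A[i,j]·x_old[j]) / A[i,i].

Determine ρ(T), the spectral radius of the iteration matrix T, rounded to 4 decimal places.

1.4968

Write A = D+L+U with D = diag(1.3, 2.3, -2.7).
T_GS = -(D+L)⁻¹U: row 0 first, T[0,1] = -(-1.4)/(1.3) = +1.0769; later rows by forward substitution.
  T[0,:] = [+0.0000 +1.0769 +1.4615]
  T[1,:] = [+0.0000 +1.0769 -0.0167]
  T[2,:] = [+0.0000 +2.6325 +1.6016]
|λ(T)| sorted: 1.4968, 1.1818, 0.0000.
ρ(T) = max|λ| = 1.4968; 1.4968 > 1: divergent.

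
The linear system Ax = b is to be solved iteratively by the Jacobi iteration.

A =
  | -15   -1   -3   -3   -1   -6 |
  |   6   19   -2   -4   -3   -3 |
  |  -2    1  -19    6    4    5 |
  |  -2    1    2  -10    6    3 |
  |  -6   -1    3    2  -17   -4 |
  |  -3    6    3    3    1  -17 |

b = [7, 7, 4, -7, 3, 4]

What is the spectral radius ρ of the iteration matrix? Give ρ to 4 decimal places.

0.9068

A = D + L + U where D = diag(-15, 19, -19, -10, -17, -17).
T_J = -D⁻¹(L+U): T[2,5] = -(5)/(-19) = +0.2632; T[2,2] = 0.
  T[0,:] = [+0.0000 -0.0667 -0.2000 -0.2000 -0.0667 -0.4000]
  T[1,:] = [-0.3158 +0.0000 +0.1053 +0.2105 +0.1579 +0.1579]
  T[2,:] = [-0.1053 +0.0526 +0.0000 +0.3158 +0.2105 +0.2632]
  T[3,:] = [-0.2000 +0.1000 +0.2000 +0.0000 +0.6000 +0.3000]
  T[4,:] = [-0.3529 -0.0588 +0.1765 +0.1176 +0.0000 -0.2353]
  T[5,:] = [-0.1765 +0.3529 +0.1765 +0.1765 +0.0588 +0.0000]
|eigenvalues of T|: 0.9068, 0.3861, 0.3861, 0.2701, 0.2701, 0.1257.
spectral radius ρ = 0.9068; 0.9068 < 1 ⇒ converges.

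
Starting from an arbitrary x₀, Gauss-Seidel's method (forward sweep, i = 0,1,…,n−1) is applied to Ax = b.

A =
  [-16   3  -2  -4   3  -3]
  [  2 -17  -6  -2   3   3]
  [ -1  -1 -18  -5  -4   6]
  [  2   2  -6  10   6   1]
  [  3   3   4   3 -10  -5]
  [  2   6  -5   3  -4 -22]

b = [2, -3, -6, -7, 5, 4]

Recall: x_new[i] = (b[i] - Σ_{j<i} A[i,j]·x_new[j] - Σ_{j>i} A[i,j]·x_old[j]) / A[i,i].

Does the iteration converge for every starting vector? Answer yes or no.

yes

A = D + L + U where D = diag(-16, -17, -18, 10, -10, -22).
Gauss-Seidel: T = -(D+L)⁻¹U, row 0 first, T[0,3] = -(-4)/(-16) = -0.2500; later rows by forward substitution.
  T[0,:] = [+0.0000  +0.1875  -0.1250  -0.2500  +0.1875  -0.1875]
  T[1,:] = [+0.0000  +0.0221  -0.3676  -0.1471  +0.1985  +0.1544]
  T[2,:] = [+0.0000  -0.0116  +0.0274  -0.2557  -0.2437  +0.3352]
  T[3,:] = [+0.0000  -0.0489  +0.1150  -0.0740  -0.8234  +0.1077]
  T[4,:] = [+0.0000  +0.0435  -0.1024  -0.2436  -0.2287  -0.3435]
  T[5,:] = [+0.0000  +0.0111  -0.0836  +0.0295  +0.0559  +0.0260]
|roots of det(T-λI)|: 0.6210, 0.3068, 0.2184, 0.2184, 0.0552, 0.0000.
ρ(T) = max|λ| = 0.6210; 0.6210 < 1: convergent.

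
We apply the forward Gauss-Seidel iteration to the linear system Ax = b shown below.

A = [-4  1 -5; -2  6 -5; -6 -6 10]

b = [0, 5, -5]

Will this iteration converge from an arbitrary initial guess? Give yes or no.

Let D = diag(-4, 6, 10); L, U the strict triangles.
GS T = -(D+L)⁻¹U: row 0 first, T[0,2] = -(-5)/(-4) = -1.2500; later rows by forward substitution.
  T[0,:] = [+0.0000 +0.2500 -1.2500]
  T[1,:] = [+0.0000 +0.0833 +0.4167]
  T[2,:] = [+0.0000 +0.2000 -0.5000]
|λ(T)| sorted: 0.6187, 0.2020, 0.0000.
spectral radius ρ = 0.6187; 0.6187 < 1: convergent.

yes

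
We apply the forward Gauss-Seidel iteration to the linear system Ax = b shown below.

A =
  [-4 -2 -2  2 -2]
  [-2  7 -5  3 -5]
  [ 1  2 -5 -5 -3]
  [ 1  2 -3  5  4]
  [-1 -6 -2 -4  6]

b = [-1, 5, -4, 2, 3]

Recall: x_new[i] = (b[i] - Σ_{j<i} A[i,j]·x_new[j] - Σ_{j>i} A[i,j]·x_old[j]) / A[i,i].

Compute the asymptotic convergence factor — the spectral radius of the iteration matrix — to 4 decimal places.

Diagonal D = diag(-4, 7, -5, 5, 6); L, U strict lower/upper.
Gauss-Seidel: T = -(D+L)⁻¹U, row 0 first, T[0,1] = -(-2)/(-4) = -0.5000; later rows by forward substitution.
  T[0,:] = [+0.0000  -0.5000  -0.5000  +0.5000  -0.5000]
  T[1,:] = [+0.0000  -0.1429  +0.5714  -0.2857  +0.5714]
  T[2,:] = [+0.0000  -0.1571  +0.1286  -1.0143  -0.4714]
  T[3,:] = [+0.0000  +0.0629  -0.0514  -0.5943  -1.2114]
  T[4,:] = [+0.0000  -0.2367  +0.4967  -0.9367  -0.4767]
|λ(T)| sorted: 1.2888, 0.4147, 0.3893, 0.2289, 0.0000.
ρ = 1.2888; 1.2888 > 1: divergent.

1.2888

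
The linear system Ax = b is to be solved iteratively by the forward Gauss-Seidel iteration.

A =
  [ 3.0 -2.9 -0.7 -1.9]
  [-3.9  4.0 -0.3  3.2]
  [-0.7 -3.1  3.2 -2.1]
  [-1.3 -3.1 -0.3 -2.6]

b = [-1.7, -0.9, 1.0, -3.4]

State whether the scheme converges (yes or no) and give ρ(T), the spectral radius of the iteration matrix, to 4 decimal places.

Split A = D + L + U, D = diag(3, 4, 3.2, -2.6).
Gauss-Seidel: T = -(D+L)⁻¹U, row 0 first, T[0,1] = -(-2.9)/(3) = +0.9667; later rows by forward substitution.
  T[0,:] = [+0.0000  +0.9667  +0.2333  +0.6333]
  T[1,:] = [+0.0000  +0.9425  +0.3025  -0.1825]
  T[2,:] = [+0.0000  +1.1245  +0.3441  +0.6180]
  T[3,:] = [+0.0000  -1.7368  -0.5170  -0.1704]
|roots of det(T-λI)|: 1.2830, 0.2431, 0.0763, 0.0000.
spectral radius ρ = 1.2830; 1.2830 > 1, so it fails to converge.

no, ρ = 1.2830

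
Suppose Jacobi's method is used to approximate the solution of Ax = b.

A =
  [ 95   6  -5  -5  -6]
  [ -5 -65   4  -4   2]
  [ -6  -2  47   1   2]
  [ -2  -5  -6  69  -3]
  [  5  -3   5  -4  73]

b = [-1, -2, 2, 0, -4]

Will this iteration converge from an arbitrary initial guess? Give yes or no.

Let D = diag(95, -65, 47, 69, 73); L, U the strict triangles.
Jacobi: T = -D⁻¹(L+U), T[0,3] = -(-5)/(95) = +0.0526; T[0,0] = 0.
  T[0,:] = [+0.0000 -0.0632 +0.0526 +0.0526 +0.0632]
  T[1,:] = [-0.0769 +0.0000 +0.0615 -0.0615 +0.0308]
  T[2,:] = [+0.1277 +0.0426 +0.0000 -0.0213 -0.0426]
  T[3,:] = [+0.0290 +0.0725 +0.0870 +0.0000 +0.0435]
  T[4,:] = [-0.0685 +0.0411 -0.0685 +0.0548 +0.0000]
eigenvalue magnitudes: 0.1556, 0.0746, 0.0746, 0.0572, 0.0168.
ρ(T) = max|λ| = 0.1556; 0.1556 < 1 ⇒ converges.

yes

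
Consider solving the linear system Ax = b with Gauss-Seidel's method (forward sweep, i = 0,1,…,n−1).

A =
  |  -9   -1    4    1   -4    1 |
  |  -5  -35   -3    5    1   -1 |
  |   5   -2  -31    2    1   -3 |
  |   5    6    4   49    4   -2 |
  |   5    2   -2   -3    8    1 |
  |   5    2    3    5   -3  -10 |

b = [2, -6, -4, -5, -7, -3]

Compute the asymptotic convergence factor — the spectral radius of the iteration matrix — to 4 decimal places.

0.4386

Split A = D + L + U, D = diag(-9, -35, -31, 49, 8, -10).
T_GS = -(D+L)⁻¹U: row 0 first, T[0,4] = -(-4)/(-9) = -0.4444; later rows by forward substitution.
  T[0,:] = [+0.0000  -0.1111  +0.4444  +0.1111  -0.4444  +0.1111]
  T[1,:] = [+0.0000  +0.0159  -0.1492  +0.1270  +0.0921  -0.0444]
  T[2,:] = [+0.0000  -0.0189  +0.0813  +0.0742  -0.0454  -0.0760]
  T[3,:] = [+0.0000  +0.0109  -0.0337  -0.0329  -0.0439  +0.0411]
  T[4,:] = [+0.0000  +0.0648  -0.2328  -0.0950  +0.2270  -0.1869]
  T[5,:] = [+0.0000  -0.0720  +0.2698  +0.1152  -0.3074  +0.1005]
moduli |λ_i(T)| = 0.4386, 0.0657, 0.0657, 0.0495, 0.0335, 0.0000.
ρ = 0.4386; 0.4386 < 1: convergent.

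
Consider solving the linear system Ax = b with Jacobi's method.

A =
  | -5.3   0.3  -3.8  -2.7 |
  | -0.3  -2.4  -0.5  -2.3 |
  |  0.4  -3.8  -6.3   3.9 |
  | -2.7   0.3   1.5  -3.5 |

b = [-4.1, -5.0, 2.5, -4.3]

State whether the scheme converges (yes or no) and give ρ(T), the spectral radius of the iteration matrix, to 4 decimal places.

Write A = D+L+U with D = diag(-5.3, -2.4, -6.3, -3.5).
Jacobi T = -D⁻¹(L+U): T[2,0] = -(0.4)/(-6.3) = +0.0635; T[2,2] = 0.
  T[0,:] = [+0.0000  +0.0566  -0.7170  -0.5094]
  T[1,:] = [-0.1250  +0.0000  -0.2083  -0.9583]
  T[2,:] = [+0.0635  -0.6032  +0.0000  +0.6190]
  T[3,:] = [-0.7714  +0.0857  +0.4286  +0.0000]
|λ(T)| sorted: 1.1531, 0.6435, 0.5937, 0.5937.
ρ(T) = max|λ| = 1.1531; 1.1531 > 1, so it fails to converge.

no, ρ = 1.1531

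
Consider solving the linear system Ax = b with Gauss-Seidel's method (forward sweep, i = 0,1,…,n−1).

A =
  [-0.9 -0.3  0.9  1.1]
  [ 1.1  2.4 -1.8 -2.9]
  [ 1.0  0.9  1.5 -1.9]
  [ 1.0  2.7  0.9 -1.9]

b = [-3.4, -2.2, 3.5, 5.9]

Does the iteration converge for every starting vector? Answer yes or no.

Diagonal D = diag(-0.9, 2.4, 1.5, -1.9); L, U strict lower/upper.
Gauss-Seidel: T = -(D+L)⁻¹U, row 0 first, T[0,2] = -(0.9)/(-0.9) = +1.0000; later rows by forward substitution.
  T[0,:] = [+0.0000, -0.3333, +1.0000, +1.2222]
  T[1,:] = [+0.0000, +0.1528, +0.2917, +0.6481]
  T[2,:] = [+0.0000, +0.1306, -0.8417, +0.0630]
  T[3,:] = [+0.0000, +0.1035, +0.5421, +1.5942]
moduli |λ_i(T)| = 1.6654, 0.8746, 0.1144, 0.0000.
spectral radius ρ = 1.6654; 1.6654 > 1 ⇒ diverges.

no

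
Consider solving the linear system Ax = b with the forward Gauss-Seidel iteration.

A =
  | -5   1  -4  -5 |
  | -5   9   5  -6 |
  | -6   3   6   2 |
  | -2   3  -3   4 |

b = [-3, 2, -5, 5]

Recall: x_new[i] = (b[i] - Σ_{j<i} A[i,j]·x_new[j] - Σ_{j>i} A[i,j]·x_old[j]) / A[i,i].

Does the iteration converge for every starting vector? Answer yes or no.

Write A = D+L+U with D = diag(-5, 9, 6, 4).
T_GS = -(D+L)⁻¹U: row 0 first, T[0,2] = -(-4)/(-5) = -0.8000; later rows by forward substitution.
  T[0,:] = [+0.0000, +0.2000, -0.8000, -1.0000]
  T[1,:] = [+0.0000, +0.1111, -1.0000, +0.1111]
  T[2,:] = [+0.0000, +0.1444, -0.3000, -1.3889]
  T[3,:] = [+0.0000, +0.1250, +0.1250, -1.6250]
|λ(T)| sorted: 1.3880, 0.4552, 0.0293, 0.0000.
ρ = 1.3880; 1.3880 > 1 ⇒ diverges.

no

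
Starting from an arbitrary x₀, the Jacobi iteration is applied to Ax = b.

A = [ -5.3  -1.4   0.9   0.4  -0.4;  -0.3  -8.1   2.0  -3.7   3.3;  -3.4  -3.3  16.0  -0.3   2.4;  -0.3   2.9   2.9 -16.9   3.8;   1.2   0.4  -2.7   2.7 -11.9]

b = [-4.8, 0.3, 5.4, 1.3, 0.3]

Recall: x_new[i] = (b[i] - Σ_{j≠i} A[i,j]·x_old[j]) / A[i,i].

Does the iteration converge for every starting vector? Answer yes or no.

yes

Split A = D + L + U, D = diag(-5.3, -8.1, 16, -16.9, -11.9).
Jacobi: T = -D⁻¹(L+U), T[0,3] = -(0.4)/(-5.3) = +0.0755; T[0,0] = 0.
  T[0,:] = [+0.0000  -0.2642  +0.1698  +0.0755  -0.0755]
  T[1,:] = [-0.0370  +0.0000  +0.2469  -0.4568  +0.4074]
  T[2,:] = [+0.2125  +0.2062  +0.0000  +0.0187  -0.1500]
  T[3,:] = [-0.0178  +0.1716  +0.1716  +0.0000  +0.2249]
  T[4,:] = [+0.1008  +0.0336  -0.2269  +0.2269  +0.0000]
|roots of det(T-λI)|: 0.5454, 0.3080, 0.3080, 0.2340, 0.2340.
spectral radius ρ = 0.5454; 0.5454 < 1 ⇒ converges.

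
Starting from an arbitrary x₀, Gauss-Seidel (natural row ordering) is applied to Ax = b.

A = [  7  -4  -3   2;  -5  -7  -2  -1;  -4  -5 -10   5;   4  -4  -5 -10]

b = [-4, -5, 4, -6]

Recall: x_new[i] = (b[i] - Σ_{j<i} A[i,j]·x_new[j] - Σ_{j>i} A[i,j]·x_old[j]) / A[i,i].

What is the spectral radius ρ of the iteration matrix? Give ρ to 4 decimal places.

Split A = D + L + U, D = diag(7, -7, -10, -10).
T_GS = -(D+L)⁻¹U: row 0 first, T[0,1] = -(-4)/(7) = +0.5714; later rows by forward substitution.
  T[0,:] = [+0.0000  +0.5714  +0.4286  -0.2857]
  T[1,:] = [+0.0000  -0.4082  -0.5918  +0.0612]
  T[2,:] = [+0.0000  -0.0245  +0.1245  +0.5837]
  T[3,:] = [+0.0000  +0.4041  +0.3459  -0.4306]
|eigenvalues of T|: 0.9336, 0.1870, 0.1870, 0.0000.
ρ = 0.9336; 0.9336 < 1: convergent.

0.9336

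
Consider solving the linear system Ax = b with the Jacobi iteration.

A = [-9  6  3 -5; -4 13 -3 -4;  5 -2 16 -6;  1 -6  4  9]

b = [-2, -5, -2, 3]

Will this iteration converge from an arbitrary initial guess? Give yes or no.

yes

Diagonal D = diag(-9, 13, 16, 9); L, U strict lower/upper.
Jacobi: T = -D⁻¹(L+U), T[2,1] = -(-2)/(16) = +0.1250; T[2,2] = 0.
  T[0,:] = [+0.0000  +0.6667  +0.3333  -0.5556]
  T[1,:] = [+0.3077  +0.0000  +0.2308  +0.3077]
  T[2,:] = [-0.3125  +0.1250  +0.0000  +0.3750]
  T[3,:] = [-0.1111  +0.6667  -0.4444  +0.0000]
moduli |λ_i(T)| = 0.8328, 0.5520, 0.5520, 0.5370.
ρ = 0.8328; 0.8328 < 1: convergent.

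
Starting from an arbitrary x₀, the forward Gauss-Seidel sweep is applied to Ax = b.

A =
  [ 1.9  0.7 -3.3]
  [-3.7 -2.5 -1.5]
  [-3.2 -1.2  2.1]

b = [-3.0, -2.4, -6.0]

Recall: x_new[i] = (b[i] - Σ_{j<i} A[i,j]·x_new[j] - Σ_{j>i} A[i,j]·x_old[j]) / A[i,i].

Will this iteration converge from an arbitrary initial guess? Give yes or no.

no

Split A = D + L + U, D = diag(1.9, -2.5, 2.1).
GS T = -(D+L)⁻¹U: row 0 first, T[0,2] = -(-3.3)/(1.9) = +1.7368; later rows by forward substitution.
  T[0,:] = [+0.0000, -0.3684, +1.7368]
  T[1,:] = [+0.0000, +0.5453, -3.1705]
  T[2,:] = [+0.0000, -0.2498, +0.8349]
moduli |λ_i(T)| = 1.5918, 0.2116, 0.0000.
ρ = 1.5918; 1.5918 > 1: divergent.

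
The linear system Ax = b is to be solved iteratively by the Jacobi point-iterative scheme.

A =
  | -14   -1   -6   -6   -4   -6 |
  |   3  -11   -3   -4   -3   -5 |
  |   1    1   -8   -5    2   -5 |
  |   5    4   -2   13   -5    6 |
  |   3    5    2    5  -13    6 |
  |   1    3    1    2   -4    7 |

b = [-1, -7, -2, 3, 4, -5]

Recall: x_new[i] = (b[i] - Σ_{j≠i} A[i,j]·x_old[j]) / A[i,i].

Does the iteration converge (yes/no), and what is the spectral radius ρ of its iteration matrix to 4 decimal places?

Write A = D+L+U with D = diag(-14, -11, -8, 13, -13, 7).
Jacobi T = -D⁻¹(L+U): T[0,5] = -(-6)/(-14) = -0.4286; T[0,0] = 0.
  T[0,:] = [+0.0000 -0.0714 -0.4286 -0.4286 -0.2857 -0.4286]
  T[1,:] = [+0.2727 +0.0000 -0.2727 -0.3636 -0.2727 -0.4545]
  T[2,:] = [+0.1250 +0.1250 +0.0000 -0.6250 +0.2500 -0.6250]
  T[3,:] = [-0.3846 -0.3077 +0.1538 +0.0000 +0.3846 -0.4615]
  T[4,:] = [+0.2308 +0.3846 +0.1538 +0.3846 +0.0000 +0.4615]
  T[5,:] = [-0.1429 -0.4286 -0.1429 -0.2857 +0.5714 +0.0000]
eigenvalue magnitudes: 1.2771, 0.6514, 0.6514, 0.3462, 0.2943, 0.1657.
spectral radius ρ = 1.2771; 1.2771 > 1: divergent.

no, ρ = 1.2771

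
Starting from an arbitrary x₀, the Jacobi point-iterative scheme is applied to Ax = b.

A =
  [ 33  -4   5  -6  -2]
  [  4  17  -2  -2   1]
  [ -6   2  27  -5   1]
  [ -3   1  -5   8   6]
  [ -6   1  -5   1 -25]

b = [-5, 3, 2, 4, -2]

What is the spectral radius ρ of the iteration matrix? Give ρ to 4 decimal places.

0.5055

Diagonal D = diag(33, 17, 27, 8, -25); L, U strict lower/upper.
T_J = -D⁻¹(L+U): T[3,1] = -(1)/(8) = -0.1250; T[3,3] = 0.
  T[0,:] = [+0.0000  +0.1212  -0.1515  +0.1818  +0.0606]
  T[1,:] = [-0.2353  +0.0000  +0.1176  +0.1176  -0.0588]
  T[2,:] = [+0.2222  -0.0741  +0.0000  +0.1852  -0.0370]
  T[3,:] = [+0.3750  -0.1250  +0.6250  +0.0000  -0.7500]
  T[4,:] = [-0.2400  +0.0400  -0.2000  +0.0400  +0.0000]
|roots of det(T-λI)|: 0.5055, 0.3329, 0.3329, 0.1928, 0.1928.
spectral radius ρ = 0.5055; 0.5055 < 1: convergent.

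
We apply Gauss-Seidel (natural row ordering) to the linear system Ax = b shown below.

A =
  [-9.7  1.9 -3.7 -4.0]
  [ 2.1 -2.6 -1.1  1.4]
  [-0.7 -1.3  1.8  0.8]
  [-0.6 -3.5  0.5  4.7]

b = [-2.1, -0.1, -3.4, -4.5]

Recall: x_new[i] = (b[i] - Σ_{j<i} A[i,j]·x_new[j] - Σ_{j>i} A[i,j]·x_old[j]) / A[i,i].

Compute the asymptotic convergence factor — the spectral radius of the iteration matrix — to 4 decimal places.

Write A = D+L+U with D = diag(-9.7, -2.6, 1.8, 4.7).
T_GS = -(D+L)⁻¹U: row 0 first, T[0,1] = -(1.9)/(-9.7) = +0.1959; later rows by forward substitution.
  T[0,:] = [+0.0000, +0.1959, -0.3814, -0.4124]
  T[1,:] = [+0.0000, +0.1582, -0.7312, +0.2054]
  T[2,:] = [+0.0000, +0.1904, -0.6764, -0.4565]
  T[3,:] = [+0.0000, +0.1226, -0.5212, +0.1489]
moduli |λ_i(T)| = 0.7643, 0.4100, 0.0150, 0.0000.
ρ = 0.7643; 0.7643 < 1: convergent.

0.7643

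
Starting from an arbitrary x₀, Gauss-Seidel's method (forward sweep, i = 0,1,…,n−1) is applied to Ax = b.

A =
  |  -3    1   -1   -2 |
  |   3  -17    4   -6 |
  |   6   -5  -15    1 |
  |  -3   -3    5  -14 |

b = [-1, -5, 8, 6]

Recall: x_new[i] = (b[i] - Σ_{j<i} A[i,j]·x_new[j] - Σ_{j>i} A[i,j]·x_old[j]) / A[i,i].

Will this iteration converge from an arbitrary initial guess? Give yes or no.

yes

Write A = D+L+U with D = diag(-3, -17, -15, -14).
T_GS = -(D+L)⁻¹U: row 0 first, T[0,1] = -(1)/(-3) = +0.3333; later rows by forward substitution.
  T[0,:] = [+0.0000  +0.3333  -0.3333  -0.6667]
  T[1,:] = [+0.0000  +0.0588  +0.1765  -0.4706]
  T[2,:] = [+0.0000  +0.1137  -0.1922  -0.0431]
  T[3,:] = [+0.0000  -0.0434  -0.0350  +0.2283]
|roots of det(T-λI)|: 0.3350, 0.2532, 0.0132, 0.0000.
ρ = 0.3350; 0.3350 < 1, so it converges for any x₀.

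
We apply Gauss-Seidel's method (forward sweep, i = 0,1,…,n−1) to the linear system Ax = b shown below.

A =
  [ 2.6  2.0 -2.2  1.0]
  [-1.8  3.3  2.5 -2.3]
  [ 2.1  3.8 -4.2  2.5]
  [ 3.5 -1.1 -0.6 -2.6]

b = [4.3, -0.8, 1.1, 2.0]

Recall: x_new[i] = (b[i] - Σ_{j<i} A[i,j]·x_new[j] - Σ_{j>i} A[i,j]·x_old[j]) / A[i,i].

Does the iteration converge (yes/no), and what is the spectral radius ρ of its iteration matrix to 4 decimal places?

no, ρ = 1.4786

Diagonal D = diag(2.6, 3.3, -4.2, -2.6); L, U strict lower/upper.
T_GS = -(D+L)⁻¹U: row 0 first, T[0,3] = -(1)/(2.6) = -0.3846; later rows by forward substitution.
  T[0,:] = [+0.0000, -0.7692, +0.8462, -0.3846]
  T[1,:] = [+0.0000, -0.4196, -0.2960, +0.4872]
  T[2,:] = [+0.0000, -0.7642, +0.1552, +0.8437]
  T[3,:] = [+0.0000, -0.6816, +1.2285, -0.9186]
|λ(T)| sorted: 1.4786, 0.7289, 0.4333, 0.0000.
ρ = 1.4786; 1.4786 > 1, so it fails to converge.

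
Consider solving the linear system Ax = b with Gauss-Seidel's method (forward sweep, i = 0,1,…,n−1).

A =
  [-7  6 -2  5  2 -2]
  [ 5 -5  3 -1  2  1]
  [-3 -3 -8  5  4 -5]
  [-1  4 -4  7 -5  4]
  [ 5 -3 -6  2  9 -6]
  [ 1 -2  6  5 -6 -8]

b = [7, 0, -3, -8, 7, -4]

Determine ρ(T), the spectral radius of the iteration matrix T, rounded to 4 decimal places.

1.5187

Split A = D + L + U, D = diag(-7, -5, -8, 7, 9, -8).
Gauss-Seidel: T = -(D+L)⁻¹U, row 0 first, T[0,2] = -(-2)/(-7) = -0.2857; later rows by forward substitution.
  T[0,:] = [+0.0000, +0.8571, -0.2857, +0.7143, +0.2857, -0.2857]
  T[1,:] = [+0.0000, +0.8571, +0.3143, +0.5143, +0.6857, -0.0857]
  T[2,:] = [+0.0000, -0.6429, -0.0107, +0.1643, +0.1357, -0.4857]
  T[3,:] = [+0.0000, -0.7347, -0.2265, -0.0980, +0.4408, -0.8408]
  T[4,:] = [+0.0000, -0.4558, +0.3067, -0.0941, +0.0624, +0.6599]
  T[5,:] = [+0.0000, -0.7066, -0.4939, +0.0933, +0.1948, -1.3990]
|λ(T)| sorted: 1.5187, 1.0289, 1.0289, 0.2531, 0.0470, 0.0000.
ρ = 1.5187; 1.5187 > 1, so it fails to converge.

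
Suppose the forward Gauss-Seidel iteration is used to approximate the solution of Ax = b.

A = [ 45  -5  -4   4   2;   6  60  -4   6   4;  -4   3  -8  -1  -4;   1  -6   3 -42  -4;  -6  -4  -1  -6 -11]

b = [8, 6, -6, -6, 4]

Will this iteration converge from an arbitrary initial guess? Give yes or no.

yes

Split A = D + L + U, D = diag(45, 60, -8, -42, -11).
GS T = -(D+L)⁻¹U: row 0 first, T[0,3] = -(4)/(45) = -0.0889; later rows by forward substitution.
  T[0,:] = [+0.0000  +0.1111  +0.0889  -0.0889  -0.0444]
  T[1,:] = [+0.0000  -0.0111  +0.0578  -0.0911  -0.0622]
  T[2,:] = [+0.0000  -0.0597  -0.0228  -0.1147  -0.5011]
  T[3,:] = [+0.0000  -0.0000  -0.0078  +0.0027  -0.1232]
  T[4,:] = [+0.0000  -0.0511  -0.0632  +0.0906  +0.1596]
|eigenvalues of T|: 0.2411, 0.0777, 0.0777, 0.0330, 0.0000.
ρ = 0.2411; 0.2411 < 1, so it converges for any x₀.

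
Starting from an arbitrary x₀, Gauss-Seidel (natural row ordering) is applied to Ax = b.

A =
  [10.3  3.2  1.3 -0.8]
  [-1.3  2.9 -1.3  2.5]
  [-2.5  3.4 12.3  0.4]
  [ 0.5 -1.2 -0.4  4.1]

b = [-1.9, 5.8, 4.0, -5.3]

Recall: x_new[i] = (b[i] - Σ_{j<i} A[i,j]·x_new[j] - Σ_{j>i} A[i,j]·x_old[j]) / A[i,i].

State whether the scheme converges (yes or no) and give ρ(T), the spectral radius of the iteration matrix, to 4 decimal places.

yes, ρ = 0.3077

Write A = D+L+U with D = diag(10.3, 2.9, 12.3, 4.1).
T_GS = -(D+L)⁻¹U: row 0 first, T[0,1] = -(3.2)/(10.3) = -0.3107; later rows by forward substitution.
  T[0,:] = [+0.0000, -0.3107, -0.1262, +0.0777]
  T[1,:] = [+0.0000, -0.1393, +0.3917, -0.8273]
  T[2,:] = [+0.0000, -0.0246, -0.1339, +0.2119]
  T[3,:] = [+0.0000, -0.0053, +0.1170, -0.2309]
|λ(T)| sorted: 0.3077, 0.1868, 0.0096, 0.0000.
spectral radius ρ = 0.3077; 0.3077 < 1, so it converges for any x₀.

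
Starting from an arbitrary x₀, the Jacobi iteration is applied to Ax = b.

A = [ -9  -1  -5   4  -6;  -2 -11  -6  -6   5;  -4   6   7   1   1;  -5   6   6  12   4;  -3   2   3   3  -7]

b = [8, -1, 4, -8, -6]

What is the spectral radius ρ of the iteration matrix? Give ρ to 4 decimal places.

1.1561

Write A = D+L+U with D = diag(-9, -11, 7, 12, -7).
T_J = -D⁻¹(L+U): T[1,4] = -(5)/(-11) = +0.4545; T[1,1] = 0.
  T[0,:] = [+0.0000  -0.1111  -0.5556  +0.4444  -0.6667]
  T[1,:] = [-0.1818  +0.0000  -0.5455  -0.5455  +0.4545]
  T[2,:] = [+0.5714  -0.8571  +0.0000  -0.1429  -0.1429]
  T[3,:] = [+0.4167  -0.5000  -0.5000  +0.0000  -0.3333]
  T[4,:] = [-0.4286  +0.2857  +0.4286  +0.4286  +0.0000]
|roots of det(T-λI)|: 1.1561, 0.8687, 0.8687, 0.2924, 0.0683.
ρ = 1.1561; 1.1561 > 1 ⇒ diverges.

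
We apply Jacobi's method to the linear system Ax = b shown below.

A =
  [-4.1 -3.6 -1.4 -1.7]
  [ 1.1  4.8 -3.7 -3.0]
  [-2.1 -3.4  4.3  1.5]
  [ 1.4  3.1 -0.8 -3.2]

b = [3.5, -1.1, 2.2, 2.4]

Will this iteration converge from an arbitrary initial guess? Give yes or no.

Split A = D + L + U, D = diag(-4.1, 4.8, 4.3, -3.2).
T_J = -D⁻¹(L+U): T[2,0] = -(-2.1)/(4.3) = +0.4884; T[2,2] = 0.
  T[0,:] = [+0.0000 -0.8780 -0.3415 -0.4146]
  T[1,:] = [-0.2292 +0.0000 +0.7708 +0.6250]
  T[2,:] = [+0.4884 +0.7907 +0.0000 -0.3488]
  T[3,:] = [+0.4375 +0.9688 -0.2500 +0.0000]
eigenvalue magnitudes: 1.3186, 0.6025, 0.6025, 0.1964.
spectral radius ρ = 1.3186; 1.3186 > 1 ⇒ diverges.

no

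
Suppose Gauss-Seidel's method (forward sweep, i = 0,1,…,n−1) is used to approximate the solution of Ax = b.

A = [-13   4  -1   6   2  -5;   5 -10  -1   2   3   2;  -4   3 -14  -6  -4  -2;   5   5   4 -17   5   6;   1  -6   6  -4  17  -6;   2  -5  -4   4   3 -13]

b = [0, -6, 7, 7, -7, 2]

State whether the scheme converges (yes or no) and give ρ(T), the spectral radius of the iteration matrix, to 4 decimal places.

Split A = D + L + U, D = diag(-13, -10, -14, -17, 17, -13).
T_GS = -(D+L)⁻¹U: row 0 first, T[0,2] = -(-1)/(-13) = -0.0769; later rows by forward substitution.
  T[0,:] = [+0.0000 +0.3077 -0.0769 +0.4615 +0.1538 -0.3846]
  T[1,:] = [+0.0000 +0.1538 -0.1385 +0.4308 +0.3769 +0.0077]
  T[2,:] = [+0.0000 -0.0549 -0.0077 -0.4681 -0.2489 -0.0313]
  T[3,:] = [+0.0000 +0.1228 -0.0652 +0.1523 +0.3917 +0.2347]
  T[4,:] = [+0.0000 +0.0845 -0.0570 +0.3259 +0.3040 +0.4446]
  T[5,:] = [+0.0000 +0.0624 +0.0106 +0.1714 +0.1459 +0.1223]
|λ(T)| sorted: 0.9289, 0.1591, 0.1591, 0.0946, 0.0946, 0.0000.
ρ(T) = max|λ| = 0.9289; 0.9289 < 1 ⇒ converges.

yes, ρ = 0.9289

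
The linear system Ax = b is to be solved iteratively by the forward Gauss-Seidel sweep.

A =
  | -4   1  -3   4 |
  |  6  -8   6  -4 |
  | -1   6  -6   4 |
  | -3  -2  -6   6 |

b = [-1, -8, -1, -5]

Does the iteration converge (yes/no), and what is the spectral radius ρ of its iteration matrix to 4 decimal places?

no, ρ = 1.4355

Diagonal D = diag(-4, -8, -6, 6); L, U strict lower/upper.
Gauss-Seidel: T = -(D+L)⁻¹U, row 0 first, T[0,2] = -(-3)/(-4) = -0.7500; later rows by forward substitution.
  T[0,:] = [+0.0000, +0.2500, -0.7500, +1.0000]
  T[1,:] = [+0.0000, +0.1875, +0.1875, +0.2500]
  T[2,:] = [+0.0000, +0.1458, +0.3125, +0.7500]
  T[3,:] = [+0.0000, +0.3333, +0.0000, +1.3333]
moduli |λ_i(T)| = 1.4355, 0.2087, 0.2087, 0.0000.
spectral radius ρ = 1.4355; 1.4355 > 1 ⇒ diverges.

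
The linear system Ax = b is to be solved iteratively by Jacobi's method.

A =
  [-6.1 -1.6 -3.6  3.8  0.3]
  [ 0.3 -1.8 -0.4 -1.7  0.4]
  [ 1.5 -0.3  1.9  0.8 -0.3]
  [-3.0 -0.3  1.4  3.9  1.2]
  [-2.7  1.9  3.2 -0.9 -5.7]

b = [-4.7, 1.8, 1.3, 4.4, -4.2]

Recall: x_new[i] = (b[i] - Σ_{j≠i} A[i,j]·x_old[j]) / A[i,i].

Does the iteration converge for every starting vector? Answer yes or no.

Write A = D+L+U with D = diag(-6.1, -1.8, 1.9, 3.9, -5.7).
Jacobi T = -D⁻¹(L+U): T[0,3] = -(3.8)/(-6.1) = +0.6230; T[0,0] = 0.
  T[0,:] = [+0.0000 -0.2623 -0.5902 +0.6230 +0.0492]
  T[1,:] = [+0.1667 +0.0000 -0.2222 -0.9444 +0.2222]
  T[2,:] = [-0.7895 +0.1579 +0.0000 -0.4211 +0.1579]
  T[3,:] = [+0.7692 +0.0769 -0.3590 +0.0000 -0.3077]
  T[4,:] = [-0.4737 +0.3333 +0.5614 -0.1579 +0.0000]
|λ(T)| sorted: 1.3802, 0.6981, 0.5958, 0.5958, 0.0776.
spectral radius ρ = 1.3802; 1.3802 > 1: divergent.

no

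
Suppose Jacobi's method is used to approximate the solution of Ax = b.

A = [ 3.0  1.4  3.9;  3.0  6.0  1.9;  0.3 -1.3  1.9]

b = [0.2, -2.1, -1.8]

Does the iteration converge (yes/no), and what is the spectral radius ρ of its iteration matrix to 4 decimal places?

yes, ρ = 0.8479

A = D + L + U where D = diag(3, 6, 1.9).
Jacobi: T = -D⁻¹(L+U), T[2,1] = -(-1.3)/(1.9) = +0.6842; T[2,2] = 0.
  T[0,:] = [+0.0000  -0.4667  -1.3000]
  T[1,:] = [-0.5000  +0.0000  -0.3167]
  T[2,:] = [-0.1579  +0.6842  +0.0000]
|eigenvalues of T|: 0.8479, 0.7050, 0.7050.
spectral radius ρ = 0.8479; 0.8479 < 1 ⇒ converges.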